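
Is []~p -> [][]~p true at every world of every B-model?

Invalid (countermodel exists)

Tableau for the negation ~([]~p -> [][]~p):
1. ~([]~p -> [][]~p), u
2. []~p, u
3. ~[][]~p, u
4. ~p, u
5. ~[]~p, v
6. ~p, v
7. p, w
Accessibility: uRu, uRv, vRu, vRv, vRw, wRv, wRw
The negation has an open branch (countermodel exists).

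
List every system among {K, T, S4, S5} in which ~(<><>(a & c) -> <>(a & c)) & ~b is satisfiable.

K, T

S4-tableau for the formula:
1. ~(<><>(a & c) -> <>(a & c)) & ~b, 0
2. ~(<><>(a & c) -> <>(a & c)), 0
3. ~b, 0
4. <><>(a & c), 0
5. ~<>(a & c), 0
6. ~(a & c), 0
7. ~c, 0
8. <>(a & c), 1
9. ~(a & c), 1
10. ~c, 1
11. a & c, 2
12. a, 2
13. c, 2
14. ~(a & c), 2
15. ~c, 2
Accessibility: 0R0, 0R1, 0R2, 1R1, 1R2, 2R2
Branch closes: c and ~c both at 2.
Every branch closes (one shown): unsatisfiable in S4, hence also in S5 (every S5-frame is an S4-frame).
T-tableau for the formula:
1. ~(<><>(a & c) -> <>(a & c)) & ~b, 0
2. ~(<><>(a & c) -> <>(a & c)), 0
3. ~b, 0
4. <><>(a & c), 0
5. ~<>(a & c), 0
6. ~(a & c), 0
7. ~c, 0
8. <>(a & c), 1
9. ~(a & c), 1
10. ~c, 1
11. a & c, 2
12. a, 2
13. c, 2
Accessibility: 0R0, 0R1, 1R1, 1R2, 2R2
Complete open branch: satisfiable in T, hence also in K (this T-model is also a K-model).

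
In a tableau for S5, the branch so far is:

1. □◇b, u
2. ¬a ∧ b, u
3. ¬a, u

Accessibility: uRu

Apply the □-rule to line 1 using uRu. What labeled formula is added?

◇b, u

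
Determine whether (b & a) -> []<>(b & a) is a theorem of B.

Tableau for the negation ~((b & a) -> []<>(b & a)):
1. ~((b & a) -> []<>(b & a)), u
2. b & a, u   [~->-rule on 1]
3. ~[]<>(b & a), u   [~->-rule on 1]
4. b, u   [&-rule on 2]
5. a, u   [&-rule on 2]
6. ~<>(b & a), v   [~[]-rule on 3: fresh world v, uRv]
7. ~(b & a), u   [~<>-rule on 6 via vRu]
8. ~(b & a), v   [~<>-rule on 6 via vRv]
9. ~a, u   [~&-rule on 7 (branches; this branch)]
Accessibility: uRu, uRv, vRu, vRv
Branch closes: a and ~a both at u.
All branches of the negation close; one closing branch shown above.

Valid in B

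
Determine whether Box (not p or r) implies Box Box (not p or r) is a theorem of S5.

Valid

Tableau for the negation not (Box (not p or r) implies Box Box (not p or r)):
1. not (Box (not p or r) implies Box Box (not p or r)), w0
2. Box (not p or r), w0
3. not Box Box (not p or r), w0
4. not p or r, w0
5. r, w0
6. not Box (not p or r), w1
7. not p or r, w1
8. r, w1
9. not (not p or r), w2
10. p, w2
11. not r, w2
12. not p or r, w2
13. r, w2
Accessibility: w0Rw0, w0Rw1, w0Rw2, w1Rw0, w1Rw1, w1Rw2, w2Rw0, w2Rw1, w2Rw2
Branch closes: r and not r both at w2.
Every branch of the negation's tableau closes; the branch above is one of them.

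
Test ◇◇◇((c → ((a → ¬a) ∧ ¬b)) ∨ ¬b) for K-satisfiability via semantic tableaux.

1. ◇◇◇((c → ((a → ¬a) ∧ ¬b)) ∨ ¬b), u
2. ◇◇((c → ((a → ¬a) ∧ ¬b)) ∨ ¬b), v
3. ◇((c → ((a → ¬a) ∧ ¬b)) ∨ ¬b), w
4. (c → ((a → ¬a) ∧ ¬b)) ∨ ¬b, x
5. ¬b, x
Accessibility: uRv, vRw, wRx

Yes, satisfiable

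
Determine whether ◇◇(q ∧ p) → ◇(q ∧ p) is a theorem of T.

Tableau for the negation ¬(◇◇(q ∧ p) → ◇(q ∧ p)):
1. ¬(◇◇(q ∧ p) → ◇(q ∧ p)), u
2. ◇◇(q ∧ p), u
3. ¬◇(q ∧ p), u
4. ¬(q ∧ p), u
5. ¬p, u
6. ◇(q ∧ p), v
7. ¬(q ∧ p), v
8. ¬p, v
9. q ∧ p, w
10. q, w
11. p, w
Accessibility: uRu, uRv, vRv, vRw, wRw
The negation has an open branch (countermodel exists).

No, not valid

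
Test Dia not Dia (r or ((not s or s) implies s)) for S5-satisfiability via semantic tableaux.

1. Dia not Dia (r or ((not s or s) implies s)), 0
2. not Dia (r or ((not s or s) implies s)), 1
3. not (r or ((not s or s) implies s)), 0
4. not r, 0
5. not ((not s or s) implies s), 0
6. not s or s, 0
7. not s, 0
8. not (r or ((not s or s) implies s)), 1
9. not r, 1
10. not ((not s or s) implies s), 1
11. not s or s, 1
12. not s, 1
Accessibility: 0R0, 0R1, 1R0, 1R1

Satisfiable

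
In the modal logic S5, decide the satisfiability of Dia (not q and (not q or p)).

Yes, satisfiable

1. Dia (not q and (not q or p)), w0
2. not q and (not q or p), w1
3. not q, w1
4. not q or p, w1
5. p, w1
Accessibility: w0Rw0, w0Rw1, w1Rw0, w1Rw1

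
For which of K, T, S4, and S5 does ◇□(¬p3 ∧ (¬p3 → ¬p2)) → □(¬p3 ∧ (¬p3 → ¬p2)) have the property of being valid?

S5

S4-tableau for the negation ¬(◇□(¬p3 ∧ (¬p3 → ¬p2)) → □(¬p3 ∧ (¬p3 → ¬p2))):
1. ¬(◇□(¬p3 ∧ (¬p3 → ¬p2)) → □(¬p3 ∧ (¬p3 → ¬p2))), u
2. ◇□(¬p3 ∧ (¬p3 → ¬p2)), u   [¬→-rule on 1]
3. ¬□(¬p3 ∧ (¬p3 → ¬p2)), u   [¬→-rule on 1]
4. □(¬p3 ∧ (¬p3 → ¬p2)), v   [◇-rule on 2: fresh world v, uRv]
5. ¬p3 ∧ (¬p3 → ¬p2), v   [□-rule on 4 via vRv]
6. ¬p3, v   [∧-rule on 5]
7. ¬p3 → ¬p2, v   [∧-rule on 5]
8. ¬p2, v   [→-rule on 7 (branches; this branch)]
9. ¬(¬p3 ∧ (¬p3 → ¬p2)), w   [¬□-rule on 3: fresh world w, uRw]
10. ¬(¬p3 → ¬p2), w   [¬∧-rule on 9 (branches; this branch)]
11. ¬p3, w   [¬→-rule on 10]
12. p2, w   [¬→-rule on 10]
Accessibility: uRu, uRv, uRw, vRv, wRw
Complete open branch: countermodel on an S4-frame, so not valid in S4, nor in K, T (the same frame is also a K-frame and a T-frame).
S5-tableau for the negation ¬(◇□(¬p3 ∧ (¬p3 → ¬p2)) → □(¬p3 ∧ (¬p3 → ¬p2))):
1. ¬(◇□(¬p3 ∧ (¬p3 → ¬p2)) → □(¬p3 ∧ (¬p3 → ¬p2))), u
2. ◇□(¬p3 ∧ (¬p3 → ¬p2)), u   [¬→-rule on 1]
3. ¬□(¬p3 ∧ (¬p3 → ¬p2)), u   [¬→-rule on 1]
4. □(¬p3 ∧ (¬p3 → ¬p2)), v   [◇-rule on 2: fresh world v, uRv]
5. ¬p3 ∧ (¬p3 → ¬p2), u   [□-rule on 4 via vRu]
6. ¬p3, u   [∧-rule on 5]
7. ¬p3 → ¬p2, u   [∧-rule on 5]
8. ¬p3 ∧ (¬p3 → ¬p2), v   [□-rule on 4 via vRv]
9. ¬p3, v   [∧-rule on 8]
10. ¬p3 → ¬p2, v   [∧-rule on 8]
11. ¬p2, u   [→-rule on 7 (branches; this branch)]
12. ¬p2, v   [→-rule on 10 (branches; this branch)]
13. ¬(¬p3 ∧ (¬p3 → ¬p2)), w   [¬□-rule on 3: fresh world w, uRw]
14. ¬p3 ∧ (¬p3 → ¬p2), w   [□-rule on 4 via vRw]
15. ¬p3, w   [∧-rule on 14]
16. ¬p3 → ¬p2, w   [∧-rule on 14]
17. ¬(¬p3 → ¬p2), w   [¬∧-rule on 13 (branches; this branch)]
18. p2, w   [¬→-rule on 17]
19. ¬p2, w   [→-rule on 16 (branches; this branch)]
Accessibility: uRu, uRv, uRw, vRu, vRv, vRw, wRu, wRv, wRw
Branch closes: p2 and ¬p2 both at w.
Every branch closes (one shown): valid in S5.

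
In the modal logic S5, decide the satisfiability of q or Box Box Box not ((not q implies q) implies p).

Yes, satisfiable

1. q or Box Box Box not ((not q implies q) implies p), u
2. Box Box Box not ((not q implies q) implies p), u   [or-rule on 1 (branches; this branch)]
3. Box Box not ((not q implies q) implies p), u   [Box-rule on 2 via uRu]
4. Box not ((not q implies q) implies p), u   [Box-rule on 3 via uRu]
5. not ((not q implies q) implies p), u   [Box-rule on 4 via uRu]
6. not q implies q, u   [neg-implies-rule on 5]
7. not p, u   [neg-implies-rule on 5]
8. q, u   [implies-rule on 6 (branches; this branch)]
Accessibility: uRu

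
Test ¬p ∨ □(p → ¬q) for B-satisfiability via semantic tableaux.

Satisfiable

1. ¬p ∨ □(p → ¬q), u
2. □(p → ¬q), u
3. p → ¬q, u
4. ¬q, u
Accessibility: uRu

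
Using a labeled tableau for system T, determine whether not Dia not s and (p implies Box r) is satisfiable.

Satisfiable (open branch found)

1. not Dia not s and (p implies Box r), 0
2. not Dia not s, 0   [and-rule on 1]
3. p implies Box r, 0   [and-rule on 1]
4. s, 0   [neg-Dia-rule on 2 via 0R0]
5. Box r, 0   [implies-rule on 3 (branches; this branch)]
6. r, 0   [Box-rule on 5 via 0R0]
Accessibility: 0R0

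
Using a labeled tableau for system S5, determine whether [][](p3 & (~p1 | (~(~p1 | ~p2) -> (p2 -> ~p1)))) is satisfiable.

1. [][](p3 & (~p1 | (~(~p1 | ~p2) -> (p2 -> ~p1)))), w0
2. [](p3 & (~p1 | (~(~p1 | ~p2) -> (p2 -> ~p1)))), w0
3. p3 & (~p1 | (~(~p1 | ~p2) -> (p2 -> ~p1))), w0
4. p3, w0
5. ~p1 | (~(~p1 | ~p2) -> (p2 -> ~p1)), w0
6. ~(~p1 | ~p2) -> (p2 -> ~p1), w0
7. p2 -> ~p1, w0
8. ~p1, w0
Accessibility: w0Rw0

Satisfiable (open branch found)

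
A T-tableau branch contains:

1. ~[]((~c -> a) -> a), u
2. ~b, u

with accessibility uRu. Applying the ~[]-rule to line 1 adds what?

a fresh world v with uRv, and ~((~c -> a) -> a) at v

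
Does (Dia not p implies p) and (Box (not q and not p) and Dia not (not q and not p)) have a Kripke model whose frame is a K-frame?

Unsatisfiable (every branch closes)

1. (Dia not p implies p) and (Box (not q and not p) and Dia not (not q and not p)), w0
2. Dia not p implies p, w0
3. Box (not q and not p) and Dia not (not q and not p), w0
4. Box (not q and not p), w0
5. Dia not (not q and not p), w0
6. p, w0
7. not (not q and not p), w1
8. not q and not p, w1
9. not q, w1
10. not p, w1
11. p, w1
Accessibility: w0Rw1
Branch closes: p and not p both at w1.
All branches of the tableau close; one closing branch shown above.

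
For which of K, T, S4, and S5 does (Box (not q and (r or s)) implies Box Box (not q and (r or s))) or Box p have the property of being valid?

S4, S5

S4-tableau for the negation not ((Box (not q and (r or s)) implies Box Box (not q and (r or s))) or Box p):
1. not ((Box (not q and (r or s)) implies Box Box (not q and (r or s))) or Box p), u
2. not (Box (not q and (r or s)) implies Box Box (not q and (r or s))), u   [neg-or-rule on 1]
3. not Box p, u   [neg-or-rule on 1]
4. Box (not q and (r or s)), u   [neg-implies-rule on 2]
5. not Box Box (not q and (r or s)), u   [neg-implies-rule on 2]
6. not q and (r or s), u   [Box-rule on 4 via uRu]
7. not q, u   [and-rule on 6]
8. r or s, u   [and-rule on 6]
9. s, u   [or-rule on 8 (branches; this branch)]
10. not p, v   [neg-Box-rule on 3: fresh world v, uRv]
11. not q and (r or s), v   [Box-rule on 4 via uRv]
12. not q, v   [and-rule on 11]
13. r or s, v   [and-rule on 11]
14. s, v   [or-rule on 13 (branches; this branch)]
15. not Box (not q and (r or s)), w   [neg-Box-rule on 5: fresh world w, uRw]
16. not q and (r or s), w   [Box-rule on 4 via uRw]
17. not q, w   [and-rule on 16]
18. r or s, w   [and-rule on 16]
19. s, w   [or-rule on 18 (branches; this branch)]
20. not (not q and (r or s)), x   [neg-Box-rule on 15: fresh world x, wRx]
21. not q and (r or s), x   [Box-rule on 4 via uRx]
22. not q, x   [and-rule on 21]
23. r or s, x   [and-rule on 21]
24. not (r or s), x   [neg-and-rule on 20 (branches; this branch)]
25. not r, x   [neg-or-rule on 24]
26. not s, x   [neg-or-rule on 24]
27. s, x   [or-rule on 23 (branches; this branch)]
Accessibility: uRu, uRv, uRw, uRx, vRv, wRw, wRx, xRx
Branch closes: s and not s both at x.
Every branch closes (one shown): valid in S4, hence also in S5 (every theorem of S4 is a theorem of S5).
T-tableau for the negation not ((Box (not q and (r or s)) implies Box Box (not q and (r or s))) or Box p):
1. not ((Box (not q and (r or s)) implies Box Box (not q and (r or s))) or Box p), u
2. not (Box (not q and (r or s)) implies Box Box (not q and (r or s))), u   [neg-or-rule on 1]
3. not Box p, u   [neg-or-rule on 1]
4. Box (not q and (r or s)), u   [neg-implies-rule on 2]
5. not Box Box (not q and (r or s)), u   [neg-implies-rule on 2]
6. not q and (r or s), u   [Box-rule on 4 via uRu]
7. not q, u   [and-rule on 6]
8. r or s, u   [and-rule on 6]
9. s, u   [or-rule on 8 (branches; this branch)]
10. not p, v   [neg-Box-rule on 3: fresh world v, uRv]
11. not q and (r or s), v   [Box-rule on 4 via uRv]
12. not q, v   [and-rule on 11]
13. r or s, v   [and-rule on 11]
14. s, v   [or-rule on 13 (branches; this branch)]
15. not Box (not q and (r or s)), w   [neg-Box-rule on 5: fresh world w, uRw]
16. not q and (r or s), w   [Box-rule on 4 via uRw]
17. not q, w   [and-rule on 16]
18. r or s, w   [and-rule on 16]
19. s, w   [or-rule on 18 (branches; this branch)]
20. not (not q and (r or s)), x   [neg-Box-rule on 15: fresh world x, wRx]
21. not (r or s), x   [neg-and-rule on 20 (branches; this branch)]
22. not r, x   [neg-or-rule on 21]
23. not s, x   [neg-or-rule on 21]
Accessibility: uRu, uRv, uRw, vRv, wRw, wRx, xRx
Complete open branch: countermodel on a T-frame, so not valid in T, nor in K (the same frame is also a K-frame).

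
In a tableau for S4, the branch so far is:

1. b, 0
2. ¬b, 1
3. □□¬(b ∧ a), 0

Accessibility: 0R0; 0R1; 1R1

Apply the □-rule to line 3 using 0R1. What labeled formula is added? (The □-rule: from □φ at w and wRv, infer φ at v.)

□¬(b ∧ a), 1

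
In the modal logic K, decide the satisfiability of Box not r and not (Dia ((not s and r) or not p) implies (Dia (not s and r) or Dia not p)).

1. Box not r and not (Dia ((not s and r) or not p) implies (Dia (not s and r) or Dia not p)), w0
2. Box not r, w0   [and-rule on 1]
3. not (Dia ((not s and r) or not p) implies (Dia (not s and r) or Dia not p)), w0   [and-rule on 1]
4. Dia ((not s and r) or not p), w0   [neg-implies-rule on 3]
5. not (Dia (not s and r) or Dia not p), w0   [neg-implies-rule on 3]
6. not Dia (not s and r), w0   [neg-or-rule on 5]
7. not Dia not p, w0   [neg-or-rule on 5]
8. (not s and r) or not p, w1   [Dia-rule on 4: fresh world w1, w0Rw1]
9. not r, w1   [Box-rule on 2 via w0Rw1]
10. not (not s and r), w1   [neg-Dia-rule on 6 via w0Rw1]
11. p, w1   [neg-Dia-rule on 7 via w0Rw1]
12. not s and r, w1   [or-rule on 8 (branches; this branch)]
13. not s, w1   [and-rule on 12]
14. r, w1   [and-rule on 12]
Accessibility: w0Rw1
Branch closes: r and not r both at w1.
All branches of the tableau close; one closing branch shown above.

Unsatisfiable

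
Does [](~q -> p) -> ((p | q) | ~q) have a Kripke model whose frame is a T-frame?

Satisfiable

1. [](~q -> p) -> ((p | q) | ~q), 0
2. (p | q) | ~q, 0
3. ~q, 0
Accessibility: 0R0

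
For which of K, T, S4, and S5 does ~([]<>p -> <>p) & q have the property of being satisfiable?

K

K-tableau for the formula:
1. ~([]<>p -> <>p) & q, u
2. ~([]<>p -> <>p), u   [&-rule on 1]
3. q, u   [&-rule on 1]
4. []<>p, u   [~->-rule on 2]
5. ~<>p, u   [~->-rule on 2]
Complete open branch: satisfiable in K.
T-tableau for the formula:
1. ~([]<>p -> <>p) & q, u
2. ~([]<>p -> <>p), u   [&-rule on 1]
3. q, u   [&-rule on 1]
4. []<>p, u   [~->-rule on 2]
5. ~<>p, u   [~->-rule on 2]
6. <>p, u   [[]-rule on 4 via uRu]
7. ~p, u   [~<>-rule on 5 via uRu]
8. p, v   [<>-rule on 6: fresh world v, uRv]
9. <>p, v   [[]-rule on 4 via uRv]
10. ~p, v   [~<>-rule on 5 via uRv]
Accessibility: uRu, uRv, vRv
Branch closes: p and ~p both at v.
Every branch closes (one shown): unsatisfiable in T, hence also in S4, S5 (every S4/S5-frame is a T-frame).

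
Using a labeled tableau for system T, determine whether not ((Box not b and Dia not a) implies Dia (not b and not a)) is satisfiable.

1. not ((Box not b and Dia not a) implies Dia (not b and not a)), u
2. Box not b and Dia not a, u
3. not Dia (not b and not a), u
4. Box not b, u
5. Dia not a, u
6. not (not b and not a), u
7. not b, u
8. a, u
9. not a, v
10. not (not b and not a), v
11. not b, v
12. a, v
Accessibility: uRu, uRv, vRv
Branch closes: a and not a both at v.
All branches of the tableau close; one closing branch shown above.

Unsatisfiable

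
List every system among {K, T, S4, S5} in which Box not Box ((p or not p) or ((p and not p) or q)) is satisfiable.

K-tableau for the formula:
1. Box not Box ((p or not p) or ((p and not p) or q)), u
Complete open branch: satisfiable in K.
T-tableau for the formula:
1. Box not Box ((p or not p) or ((p and not p) or q)), u
2. not Box ((p or not p) or ((p and not p) or q)), u
3. not ((p or not p) or ((p and not p) or q)), v
4. not (p or not p), v
5. not ((p and not p) or q), v
6. not p, v
7. p, v
Accessibility: uRu, uRv, vRv
Branch closes: p and not p both at v.
Every branch closes (one shown): unsatisfiable in T, hence also in S4, S5 (every S4/S5-frame is a T-frame).

K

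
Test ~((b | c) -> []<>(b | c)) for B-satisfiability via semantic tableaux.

1. ~((b | c) -> []<>(b | c)), w0
2. b | c, w0   [~->-rule on 1]
3. ~[]<>(b | c), w0   [~->-rule on 1]
4. c, w0   [|-rule on 2 (branches; this branch)]
5. ~<>(b | c), w1   [~[]-rule on 3: fresh world w1, w0Rw1]
6. ~(b | c), w0   [~<>-rule on 5 via w1Rw0]
7. ~b, w0   [~|-rule on 6]
8. ~c, w0   [~|-rule on 6]
Accessibility: w0Rw0, w0Rw1, w1Rw0, w1Rw1
Branch closes: c and ~c both at w0.
All branches of the tableau close; one closing branch shown above.

Unsatisfiable (every branch closes)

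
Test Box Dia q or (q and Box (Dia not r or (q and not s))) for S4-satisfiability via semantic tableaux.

1. Box Dia q or (q and Box (Dia not r or (q and not s))), 0
2. q and Box (Dia not r or (q and not s)), 0
3. q, 0
4. Box (Dia not r or (q and not s)), 0
5. Dia not r or (q and not s), 0
6. q and not s, 0
7. not s, 0
Accessibility: 0R0

Yes, satisfiable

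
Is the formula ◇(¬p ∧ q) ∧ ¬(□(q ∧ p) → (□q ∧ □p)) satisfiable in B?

1. ◇(¬p ∧ q) ∧ ¬(□(q ∧ p) → (□q ∧ □p)), 0
2. ◇(¬p ∧ q), 0   [∧-rule on 1]
3. ¬(□(q ∧ p) → (□q ∧ □p)), 0   [∧-rule on 1]
4. □(q ∧ p), 0   [¬→-rule on 3]
5. ¬(□q ∧ □p), 0   [¬→-rule on 3]
6. q ∧ p, 0   [□-rule on 4 via 0R0]
7. q, 0   [∧-rule on 6]
8. p, 0   [∧-rule on 6]
9. ¬□p, 0   [¬∧-rule on 5 (branches; this branch)]
10. ¬p ∧ q, 1   [◇-rule on 2: fresh world 1, 0R1]
11. ¬p, 1   [∧-rule on 10]
12. q, 1   [∧-rule on 10]
13. q ∧ p, 1   [□-rule on 4 via 0R1]
14. p, 1   [∧-rule on 13]
Accessibility: 0R0, 0R1, 1R0, 1R1
Branch closes: p and ¬p both at 1.
All branches of the tableau close; one closing branch shown above.

Unsatisfiable (every branch closes)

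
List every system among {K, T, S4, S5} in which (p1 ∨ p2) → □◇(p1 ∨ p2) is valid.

S5

S5-tableau for the negation ¬((p1 ∨ p2) → □◇(p1 ∨ p2)):
1. ¬((p1 ∨ p2) → □◇(p1 ∨ p2)), w0
2. p1 ∨ p2, w0
3. ¬□◇(p1 ∨ p2), w0
4. p2, w0
5. ¬◇(p1 ∨ p2), w1
6. ¬(p1 ∨ p2), w0
7. ¬p1, w0
8. ¬p2, w0
Accessibility: w0Rw0, w0Rw1, w1Rw0, w1Rw1
Branch closes: p2 and ¬p2 both at w0.
Every branch closes (one shown): valid in S5.
S4-tableau for the negation ¬((p1 ∨ p2) → □◇(p1 ∨ p2)):
1. ¬((p1 ∨ p2) → □◇(p1 ∨ p2)), w0
2. p1 ∨ p2, w0
3. ¬□◇(p1 ∨ p2), w0
4. p2, w0
5. ¬◇(p1 ∨ p2), w1
6. ¬(p1 ∨ p2), w1
7. ¬p1, w1
8. ¬p2, w1
Accessibility: w0Rw0, w0Rw1, w1Rw1
Complete open branch: countermodel on an S4-frame, so not valid in S4, nor in K, T (the same frame is also a K-frame and a T-frame).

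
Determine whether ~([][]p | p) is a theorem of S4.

Tableau for the negation [][]p | p:
1. [][]p | p, w0
2. p, w0   [|-rule on 1 (branches; this branch)]
Accessibility: w0Rw0
The negation has an open branch (countermodel exists).

Not valid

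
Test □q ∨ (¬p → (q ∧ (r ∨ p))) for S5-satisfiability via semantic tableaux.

1. □q ∨ (¬p → (q ∧ (r ∨ p))), u
2. ¬p → (q ∧ (r ∨ p)), u   [∨-rule on 1 (branches; this branch)]
3. q ∧ (r ∨ p), u   [→-rule on 2 (branches; this branch)]
4. q, u   [∧-rule on 3]
5. r ∨ p, u   [∧-rule on 3]
6. p, u   [∨-rule on 5 (branches; this branch)]
Accessibility: uRu

Satisfiable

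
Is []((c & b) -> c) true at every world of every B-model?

Yes, valid

Tableau for the negation ~[]((c & b) -> c):
1. ~[]((c & b) -> c), 0
2. ~((c & b) -> c), 1   [~[]-rule on 1: fresh world 1, 0R1]
3. c & b, 1   [~->-rule on 2]
4. ~c, 1   [~->-rule on 2]
5. c, 1   [&-rule on 3]
6. b, 1   [&-rule on 3]
Accessibility: 0R0, 0R1, 1R0, 1R1
Branch closes: c and ~c both at 1.
Every branch of the negation's tableau closes; the branch above is one of them.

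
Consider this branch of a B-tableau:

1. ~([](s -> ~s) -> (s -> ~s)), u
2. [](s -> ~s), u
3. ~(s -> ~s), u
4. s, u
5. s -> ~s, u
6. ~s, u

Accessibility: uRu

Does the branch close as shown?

Both s and ~s appear at u.

Yes, closed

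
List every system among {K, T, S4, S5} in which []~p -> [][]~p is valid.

S4, S5

S4-tableau for the negation ~([]~p -> [][]~p):
1. ~([]~p -> [][]~p), u
2. []~p, u
3. ~[][]~p, u
4. ~p, u
5. ~[]~p, v
6. ~p, v
7. p, w
8. ~p, w
Accessibility: uRu, uRv, uRw, vRv, vRw, wRw
Branch closes: p and ~p both at w.
Every branch closes (one shown): valid in S4, hence also in S5 (every theorem of S4 is a theorem of S5).
T-tableau for the negation ~([]~p -> [][]~p):
1. ~([]~p -> [][]~p), u
2. []~p, u
3. ~[][]~p, u
4. ~p, u
5. ~[]~p, v
6. ~p, v
7. p, w
Accessibility: uRu, uRv, vRv, vRw, wRw
Complete open branch: countermodel on a T-frame, so not valid in T, nor in K (the same frame is also a K-frame).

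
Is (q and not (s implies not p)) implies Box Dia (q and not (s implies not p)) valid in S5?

Yes, valid

Tableau for the negation not ((q and not (s implies not p)) implies Box Dia (q and not (s implies not p))):
1. not ((q and not (s implies not p)) implies Box Dia (q and not (s implies not p))), 0
2. q and not (s implies not p), 0
3. not Box Dia (q and not (s implies not p)), 0
4. q, 0
5. not (s implies not p), 0
6. s, 0
7. p, 0
8. not Dia (q and not (s implies not p)), 1
9. not (q and not (s implies not p)), 0
10. not (q and not (s implies not p)), 1
11. s implies not p, 0
12. s implies not p, 1
13. not p, 0
Accessibility: 0R0, 0R1, 1R0, 1R1
Branch closes: p and not p both at 0.
All branches of the negation close; one closing branch shown above.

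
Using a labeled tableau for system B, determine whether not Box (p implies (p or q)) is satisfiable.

No, unsatisfiable

1. not Box (p implies (p or q)), u
2. not (p implies (p or q)), v
3. p, v
4. not (p or q), v
5. not p, v
6. not q, v
Accessibility: uRu, uRv, vRu, vRv
Branch closes: p and not p both at v.
Every branch closes; the branch above is one of them.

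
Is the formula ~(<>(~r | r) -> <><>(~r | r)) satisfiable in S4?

Unsatisfiable (every branch closes)

1. ~(<>(~r | r) -> <><>(~r | r)), w0
2. <>(~r | r), w0   [~->-rule on 1]
3. ~<><>(~r | r), w0   [~->-rule on 1]
4. ~<>(~r | r), w0   [~<>-rule on 3 via w0Rw0]
5. ~(~r | r), w0   [~<>-rule on 4 via w0Rw0]
6. r, w0   [~|-rule on 5]
7. ~r, w0   [~|-rule on 5]
Accessibility: w0Rw0
Branch closes: r and ~r both at w0.
Every branch closes; the branch above is one of them.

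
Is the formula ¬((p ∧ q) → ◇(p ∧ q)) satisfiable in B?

1. ¬((p ∧ q) → ◇(p ∧ q)), u
2. p ∧ q, u
3. ¬◇(p ∧ q), u
4. p, u
5. q, u
6. ¬(p ∧ q), u
7. ¬q, u
Accessibility: uRu
Branch closes: q and ¬q both at u.
(One branch shown.) All branches close.

Unsatisfiable (every branch closes)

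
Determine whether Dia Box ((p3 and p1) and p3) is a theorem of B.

Tableau for the negation not Dia Box ((p3 and p1) and p3):
1. not Dia Box ((p3 and p1) and p3), w0
2. not Box ((p3 and p1) and p3), w0   [neg-Dia-rule on 1 via w0Rw0]
3. not ((p3 and p1) and p3), w1   [neg-Box-rule on 2: fresh world w1, w0Rw1]
4. not Box ((p3 and p1) and p3), w1   [neg-Dia-rule on 1 via w0Rw1]
5. not p3, w1   [neg-and-rule on 3 (branches; this branch)]
6. not ((p3 and p1) and p3), w2   [neg-Box-rule on 4: fresh world w2, w1Rw2]
7. not p3, w2   [neg-and-rule on 6 (branches; this branch)]
Accessibility: w0Rw0, w0Rw1, w1Rw0, w1Rw1, w1Rw2, w2Rw1, w2Rw2
The negation has an open branch (countermodel exists).

Not valid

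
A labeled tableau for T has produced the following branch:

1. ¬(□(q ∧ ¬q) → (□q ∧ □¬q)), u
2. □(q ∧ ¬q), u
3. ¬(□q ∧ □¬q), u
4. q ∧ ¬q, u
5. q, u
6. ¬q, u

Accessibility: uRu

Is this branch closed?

Yes, closed

Both q and ¬q appear at u.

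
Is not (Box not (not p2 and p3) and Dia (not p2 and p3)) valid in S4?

Tableau for the negation Box not (not p2 and p3) and Dia (not p2 and p3):
1. Box not (not p2 and p3) and Dia (not p2 and p3), w0
2. Box not (not p2 and p3), w0   [and-rule on 1]
3. Dia (not p2 and p3), w0   [and-rule on 1]
4. not (not p2 and p3), w0   [Box-rule on 2 via w0Rw0]
5. not p3, w0   [neg-and-rule on 4 (branches; this branch)]
6. not p2 and p3, w1   [Dia-rule on 3: fresh world w1, w0Rw1]
7. not p2, w1   [and-rule on 6]
8. p3, w1   [and-rule on 6]
9. not (not p2 and p3), w1   [Box-rule on 2 via w0Rw1]
10. not p3, w1   [neg-and-rule on 9 (branches; this branch)]
Accessibility: w0Rw0, w0Rw1, w1Rw1
Branch closes: p3 and not p3 both at w1.
Every branch of the negation's tableau closes; the branch above is one of them.

Valid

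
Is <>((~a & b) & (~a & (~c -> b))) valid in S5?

Tableau for the negation ~<>((~a & b) & (~a & (~c -> b))):
1. ~<>((~a & b) & (~a & (~c -> b))), w0
2. ~((~a & b) & (~a & (~c -> b))), w0
3. ~(~a & (~c -> b)), w0
4. ~(~c -> b), w0
5. ~c, w0
6. ~b, w0
Accessibility: w0Rw0
The negation has an open branch (countermodel exists).

No, not valid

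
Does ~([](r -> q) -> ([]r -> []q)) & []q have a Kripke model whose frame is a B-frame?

No, unsatisfiable

1. ~([](r -> q) -> ([]r -> []q)) & []q, 0
2. ~([](r -> q) -> ([]r -> []q)), 0
3. []q, 0
4. [](r -> q), 0
5. ~([]r -> []q), 0
6. []r, 0
7. ~[]q, 0
8. q, 0
9. r -> q, 0
10. r, 0
11. ~q, 1
12. q, 1
Accessibility: 0R0, 0R1, 1R0, 1R1
Branch closes: q and ~q both at 1.
(One branch shown.) All branches close.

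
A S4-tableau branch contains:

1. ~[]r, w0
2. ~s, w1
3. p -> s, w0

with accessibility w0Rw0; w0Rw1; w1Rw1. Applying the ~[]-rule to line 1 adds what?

a fresh world w2 with w0Rw2, and ~r at w2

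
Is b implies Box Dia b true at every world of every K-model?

No, not valid

Tableau for the negation not (b implies Box Dia b):
1. not (b implies Box Dia b), w0
2. b, w0
3. not Box Dia b, w0
4. not Dia b, w1
Accessibility: w0Rw1
The negation has an open branch (countermodel exists).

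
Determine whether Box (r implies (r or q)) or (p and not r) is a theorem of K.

Yes, valid

Tableau for the negation not (Box (r implies (r or q)) or (p and not r)):
1. not (Box (r implies (r or q)) or (p and not r)), u
2. not Box (r implies (r or q)), u
3. not (p and not r), u
4. r, u
5. not (r implies (r or q)), v
6. r, v
7. not (r or q), v
8. not r, v
9. not q, v
Accessibility: uRv
Branch closes: r and not r both at v.
All branches of the negation close; one closing branch shown above.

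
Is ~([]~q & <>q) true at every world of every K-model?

Tableau for the negation []~q & <>q:
1. []~q & <>q, 0
2. []~q, 0   [&-rule on 1]
3. <>q, 0   [&-rule on 1]
4. q, 1   [<>-rule on 3: fresh world 1, 0R1]
5. ~q, 1   [[]-rule on 2 via 0R1]
Accessibility: 0R1
Branch closes: q and ~q both at 1.
Every branch of the negation's tableau closes; the branch above is one of them.

Yes, valid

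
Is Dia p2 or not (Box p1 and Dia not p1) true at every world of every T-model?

Valid

Tableau for the negation not (Dia p2 or not (Box p1 and Dia not p1)):
1. not (Dia p2 or not (Box p1 and Dia not p1)), 0
2. not Dia p2, 0
3. Box p1 and Dia not p1, 0
4. Box p1, 0
5. Dia not p1, 0
6. not p2, 0
7. p1, 0
8. not p1, 1
9. not p2, 1
10. p1, 1
Accessibility: 0R0, 0R1, 1R1
Branch closes: p1 and not p1 both at 1.
All branches of the negation close; one closing branch shown above.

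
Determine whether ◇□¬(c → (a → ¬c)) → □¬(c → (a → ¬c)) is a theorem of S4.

Not valid

Tableau for the negation ¬(◇□¬(c → (a → ¬c)) → □¬(c → (a → ¬c))):
1. ¬(◇□¬(c → (a → ¬c)) → □¬(c → (a → ¬c))), w0
2. ◇□¬(c → (a → ¬c)), w0
3. ¬□¬(c → (a → ¬c)), w0
4. □¬(c → (a → ¬c)), w1
5. ¬(c → (a → ¬c)), w1
6. c, w1
7. ¬(a → ¬c), w1
8. a, w1
9. c → (a → ¬c), w2
10. a → ¬c, w2
11. ¬c, w2
Accessibility: w0Rw0, w0Rw1, w0Rw2, w1Rw1, w2Rw2
The negation has an open branch (countermodel exists).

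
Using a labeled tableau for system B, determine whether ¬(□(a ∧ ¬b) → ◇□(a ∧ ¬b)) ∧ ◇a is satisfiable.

1. ¬(□(a ∧ ¬b) → ◇□(a ∧ ¬b)) ∧ ◇a, u
2. ¬(□(a ∧ ¬b) → ◇□(a ∧ ¬b)), u
3. ◇a, u
4. □(a ∧ ¬b), u
5. ¬◇□(a ∧ ¬b), u
6. a ∧ ¬b, u
7. a, u
8. ¬b, u
9. ¬□(a ∧ ¬b), u
10. a, v
11. a ∧ ¬b, v
12. ¬b, v
13. ¬□(a ∧ ¬b), v
14. ¬(a ∧ ¬b), w
15. a ∧ ¬b, w
16. a, w
17. ¬b, w
18. ¬□(a ∧ ¬b), w
19. b, w
Accessibility: uRu, uRv, uRw, vRu, vRv, wRu, wRw
Branch closes: b and ¬b both at w.
Every branch closes; the branch above is one of them.

No, unsatisfiable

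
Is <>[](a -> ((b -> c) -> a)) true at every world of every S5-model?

Tableau for the negation ~<>[](a -> ((b -> c) -> a)):
1. ~<>[](a -> ((b -> c) -> a)), 0
2. ~[](a -> ((b -> c) -> a)), 0
3. ~(a -> ((b -> c) -> a)), 1
4. a, 1
5. ~((b -> c) -> a), 1
6. b -> c, 1
7. ~a, 1
Accessibility: 0R0, 0R1, 1R0, 1R1
Branch closes: a and ~a both at 1.
All branches of the negation close; one closing branch shown above.

Valid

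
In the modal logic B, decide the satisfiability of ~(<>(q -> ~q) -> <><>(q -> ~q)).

No, unsatisfiable

1. ~(<>(q -> ~q) -> <><>(q -> ~q)), 0
2. <>(q -> ~q), 0   [~->-rule on 1]
3. ~<><>(q -> ~q), 0   [~->-rule on 1]
4. ~<>(q -> ~q), 0   [~<>-rule on 3 via 0R0]
5. ~(q -> ~q), 0   [~<>-rule on 4 via 0R0]
6. q, 0   [~->-rule on 5]
7. q -> ~q, 1   [<>-rule on 2: fresh world 1, 0R1]
8. ~<>(q -> ~q), 1   [~<>-rule on 3 via 0R1]
9. ~(q -> ~q), 1   [~<>-rule on 4 via 0R1]
10. q, 1   [~->-rule on 9]
11. ~q, 1   [->-rule on 7 (branches; this branch)]
Accessibility: 0R0, 0R1, 1R0, 1R1
Branch closes: q and ~q both at 1.
All branches of the tableau close; one closing branch shown above.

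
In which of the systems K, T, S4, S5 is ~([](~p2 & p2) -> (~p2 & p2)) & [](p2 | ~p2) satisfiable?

K

T-tableau for the formula:
1. ~([](~p2 & p2) -> (~p2 & p2)) & [](p2 | ~p2), u
2. ~([](~p2 & p2) -> (~p2 & p2)), u   [&-rule on 1]
3. [](p2 | ~p2), u   [&-rule on 1]
4. [](~p2 & p2), u   [~->-rule on 2]
5. ~(~p2 & p2), u   [~->-rule on 2]
6. p2 | ~p2, u   [[]-rule on 3 via uRu]
7. ~p2 & p2, u   [[]-rule on 4 via uRu]
8. ~p2, u   [&-rule on 7]
9. p2, u   [&-rule on 7]
Accessibility: uRu
Branch closes: p2 and ~p2 both at u.
Every branch closes (one shown): unsatisfiable in T, hence also in S4, S5 (every S4/S5-frame is a T-frame).
K-tableau for the formula:
1. ~([](~p2 & p2) -> (~p2 & p2)) & [](p2 | ~p2), u
2. ~([](~p2 & p2) -> (~p2 & p2)), u   [&-rule on 1]
3. [](p2 | ~p2), u   [&-rule on 1]
4. [](~p2 & p2), u   [~->-rule on 2]
5. ~(~p2 & p2), u   [~->-rule on 2]
6. ~p2, u   [~&-rule on 5 (branches; this branch)]
Complete open branch: satisfiable in K.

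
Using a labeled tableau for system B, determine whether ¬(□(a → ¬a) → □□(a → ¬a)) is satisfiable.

1. ¬(□(a → ¬a) → □□(a → ¬a)), u
2. □(a → ¬a), u   [¬→-rule on 1]
3. ¬□□(a → ¬a), u   [¬→-rule on 1]
4. a → ¬a, u   [□-rule on 2 via uRu]
5. ¬a, u   [→-rule on 4 (branches; this branch)]
6. ¬□(a → ¬a), v   [¬□-rule on 3: fresh world v, uRv]
7. a → ¬a, v   [□-rule on 2 via uRv]
8. ¬a, v   [→-rule on 7 (branches; this branch)]
9. ¬(a → ¬a), w   [¬□-rule on 6: fresh world w, vRw]
10. a, w   [¬→-rule on 9]
Accessibility: uRu, uRv, vRu, vRv, vRw, wRv, wRw

Satisfiable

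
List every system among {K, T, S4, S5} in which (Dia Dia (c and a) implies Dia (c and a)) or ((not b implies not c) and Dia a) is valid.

S4, S5

T-tableau for the negation not ((Dia Dia (c and a) implies Dia (c and a)) or ((not b implies not c) and Dia a)):
1. not ((Dia Dia (c and a) implies Dia (c and a)) or ((not b implies not c) and Dia a)), w0
2. not (Dia Dia (c and a) implies Dia (c and a)), w0
3. not ((not b implies not c) and Dia a), w0
4. Dia Dia (c and a), w0
5. not Dia (c and a), w0
6. not (c and a), w0
7. not Dia a, w0
8. not a, w0
9. Dia (c and a), w1
10. not (c and a), w1
11. not a, w1
12. c and a, w2
13. c, w2
14. a, w2
Accessibility: w0Rw0, w0Rw1, w1Rw1, w1Rw2, w2Rw2
Complete open branch: countermodel on a T-frame, so not valid in T, nor in K (the same frame is also a K-frame).
S4-tableau for the negation not ((Dia Dia (c and a) implies Dia (c and a)) or ((not b implies not c) and Dia a)):
1. not ((Dia Dia (c and a) implies Dia (c and a)) or ((not b implies not c) and Dia a)), w0
2. not (Dia Dia (c and a) implies Dia (c and a)), w0
3. not ((not b implies not c) and Dia a), w0
4. Dia Dia (c and a), w0
5. not Dia (c and a), w0
6. not (c and a), w0
7. not Dia a, w0
8. not a, w0
9. Dia (c and a), w1
10. not (c and a), w1
11. not a, w1
12. c and a, w2
13. c, w2
14. a, w2
15. not (c and a), w2
16. not a, w2
Accessibility: w0Rw0, w0Rw1, w0Rw2, w1Rw1, w1Rw2, w2Rw2
Branch closes: a and not a both at w2.
Every branch closes (one shown): valid in S4, hence also in S5 (every theorem of S4 is a theorem of S5).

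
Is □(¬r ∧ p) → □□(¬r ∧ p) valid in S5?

Tableau for the negation ¬(□(¬r ∧ p) → □□(¬r ∧ p)):
1. ¬(□(¬r ∧ p) → □□(¬r ∧ p)), w0
2. □(¬r ∧ p), w0
3. ¬□□(¬r ∧ p), w0
4. ¬r ∧ p, w0
5. ¬r, w0
6. p, w0
7. ¬□(¬r ∧ p), w1
8. ¬r ∧ p, w1
9. ¬r, w1
10. p, w1
11. ¬(¬r ∧ p), w2
12. ¬r ∧ p, w2
13. ¬r, w2
14. p, w2
15. ¬p, w2
Accessibility: w0Rw0, w0Rw1, w0Rw2, w1Rw0, w1Rw1, w1Rw2, w2Rw0, w2Rw1, w2Rw2
Branch closes: p and ¬p both at w2.
All branches of the negation close; one closing branch shown above.

Valid in S5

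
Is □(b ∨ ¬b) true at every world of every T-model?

Valid

Tableau for the negation ¬□(b ∨ ¬b):
1. ¬□(b ∨ ¬b), u
2. ¬(b ∨ ¬b), v
3. ¬b, v
4. b, v
Accessibility: uRu, uRv, vRv
Branch closes: b and ¬b both at v.
All branches of the negation close; one closing branch shown above.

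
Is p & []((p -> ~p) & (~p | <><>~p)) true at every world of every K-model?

Tableau for the negation ~(p & []((p -> ~p) & (~p | <><>~p))):
1. ~(p & []((p -> ~p) & (~p | <><>~p))), w0
2. ~[]((p -> ~p) & (~p | <><>~p)), w0
3. ~((p -> ~p) & (~p | <><>~p)), w1
4. ~(~p | <><>~p), w1
5. p, w1
6. ~<><>~p, w1
Accessibility: w0Rw1
The negation has an open branch (countermodel exists).

Not valid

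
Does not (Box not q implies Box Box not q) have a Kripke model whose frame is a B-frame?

Satisfiable

1. not (Box not q implies Box Box not q), 0
2. Box not q, 0   [neg-implies-rule on 1]
3. not Box Box not q, 0   [neg-implies-rule on 1]
4. not q, 0   [Box-rule on 2 via 0R0]
5. not Box not q, 1   [neg-Box-rule on 3: fresh world 1, 0R1]
6. not q, 1   [Box-rule on 2 via 0R1]
7. q, 2   [neg-Box-rule on 5: fresh world 2, 1R2]
Accessibility: 0R0, 0R1, 1R0, 1R1, 1R2, 2R1, 2R2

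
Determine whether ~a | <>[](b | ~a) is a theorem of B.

No, not valid

Tableau for the negation ~(~a | <>[](b | ~a)):
1. ~(~a | <>[](b | ~a)), 0
2. a, 0
3. ~<>[](b | ~a), 0
4. ~[](b | ~a), 0
5. ~(b | ~a), 1
6. ~b, 1
7. a, 1
8. ~[](b | ~a), 1
9. ~(b | ~a), 2
10. ~b, 2
11. a, 2
Accessibility: 0R0, 0R1, 1R0, 1R1, 1R2, 2R1, 2R2
The negation has an open branch (countermodel exists).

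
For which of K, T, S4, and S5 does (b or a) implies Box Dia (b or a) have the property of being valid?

S4-tableau for the negation not ((b or a) implies Box Dia (b or a)):
1. not ((b or a) implies Box Dia (b or a)), u
2. b or a, u
3. not Box Dia (b or a), u
4. a, u
5. not Dia (b or a), v
6. not (b or a), v
7. not b, v
8. not a, v
Accessibility: uRu, uRv, vRv
Complete open branch: countermodel on an S4-frame, so not valid in S4, nor in K, T (the same frame is also a K-frame and a T-frame).
S5-tableau for the negation not ((b or a) implies Box Dia (b or a)):
1. not ((b or a) implies Box Dia (b or a)), u
2. b or a, u
3. not Box Dia (b or a), u
4. a, u
5. not Dia (b or a), v
6. not (b or a), u
7. not b, u
8. not a, u
Accessibility: uRu, uRv, vRu, vRv
Branch closes: a and not a both at u.
Every branch closes (one shown): valid in S5.

S5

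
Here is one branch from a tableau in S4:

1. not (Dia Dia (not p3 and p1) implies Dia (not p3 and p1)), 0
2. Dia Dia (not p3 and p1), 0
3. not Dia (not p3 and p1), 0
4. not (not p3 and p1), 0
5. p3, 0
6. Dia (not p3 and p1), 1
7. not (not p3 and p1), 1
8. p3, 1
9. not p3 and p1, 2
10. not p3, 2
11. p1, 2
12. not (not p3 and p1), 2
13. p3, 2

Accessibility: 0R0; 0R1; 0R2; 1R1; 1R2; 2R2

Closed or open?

Closed

Both p3 and not p3 appear at 2.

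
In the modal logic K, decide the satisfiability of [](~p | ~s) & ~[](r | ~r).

1. [](~p | ~s) & ~[](r | ~r), u
2. [](~p | ~s), u   [&-rule on 1]
3. ~[](r | ~r), u   [&-rule on 1]
4. ~(r | ~r), v   [~[]-rule on 3: fresh world v, uRv]
5. ~r, v   [~|-rule on 4]
6. r, v   [~|-rule on 4]
Accessibility: uRv
Branch closes: r and ~r both at v.
Every branch closes; the branch above is one of them.

No, unsatisfiable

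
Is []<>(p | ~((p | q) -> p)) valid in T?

Not valid

Tableau for the negation ~[]<>(p | ~((p | q) -> p)):
1. ~[]<>(p | ~((p | q) -> p)), u
2. ~<>(p | ~((p | q) -> p)), v
3. ~(p | ~((p | q) -> p)), v
4. ~p, v
5. (p | q) -> p, v
6. ~(p | q), v
7. ~q, v
Accessibility: uRu, uRv, vRv
The negation has an open branch (countermodel exists).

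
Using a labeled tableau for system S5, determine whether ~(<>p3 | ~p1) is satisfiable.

Yes, satisfiable

1. ~(<>p3 | ~p1), 0
2. ~<>p3, 0
3. p1, 0
4. ~p3, 0
Accessibility: 0R0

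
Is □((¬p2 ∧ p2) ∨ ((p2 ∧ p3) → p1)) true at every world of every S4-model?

Tableau for the negation ¬□((¬p2 ∧ p2) ∨ ((p2 ∧ p3) → p1)):
1. ¬□((¬p2 ∧ p2) ∨ ((p2 ∧ p3) → p1)), u
2. ¬((¬p2 ∧ p2) ∨ ((p2 ∧ p3) → p1)), v   [¬□-rule on 1: fresh world v, uRv]
3. ¬(¬p2 ∧ p2), v   [¬∨-rule on 2]
4. ¬((p2 ∧ p3) → p1), v   [¬∨-rule on 2]
5. p2 ∧ p3, v   [¬→-rule on 4]
6. ¬p1, v   [¬→-rule on 4]
7. p2, v   [∧-rule on 5]
8. p3, v   [∧-rule on 5]
Accessibility: uRu, uRv, vRv
The negation has an open branch (countermodel exists).

Invalid (countermodel exists)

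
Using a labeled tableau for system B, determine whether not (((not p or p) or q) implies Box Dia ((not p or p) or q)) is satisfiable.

1. not (((not p or p) or q) implies Box Dia ((not p or p) or q)), 0
2. (not p or p) or q, 0   [neg-implies-rule on 1]
3. not Box Dia ((not p or p) or q), 0   [neg-implies-rule on 1]
4. not p or p, 0   [or-rule on 2 (branches; this branch)]
5. p, 0   [or-rule on 4 (branches; this branch)]
6. not Dia ((not p or p) or q), 1   [neg-Box-rule on 3: fresh world 1, 0R1]
7. not ((not p or p) or q), 0   [neg-Dia-rule on 6 via 1R0]
8. not (not p or p), 0   [neg-or-rule on 7]
9. not q, 0   [neg-or-rule on 7]
10. not p, 0   [neg-or-rule on 8]
Accessibility: 0R0, 0R1, 1R0, 1R1
Branch closes: p and not p both at 0.
Every branch closes; the branch above is one of them.

No, unsatisfiable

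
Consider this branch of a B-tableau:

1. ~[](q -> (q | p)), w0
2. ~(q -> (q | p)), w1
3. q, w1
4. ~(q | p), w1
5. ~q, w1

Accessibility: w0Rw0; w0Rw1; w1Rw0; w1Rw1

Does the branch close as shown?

Closed

Both q and ~q appear at w1.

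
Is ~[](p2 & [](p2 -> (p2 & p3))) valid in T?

Invalid (countermodel exists)

Tableau for the negation [](p2 & [](p2 -> (p2 & p3))):
1. [](p2 & [](p2 -> (p2 & p3))), u
2. p2 & [](p2 -> (p2 & p3)), u
3. p2, u
4. [](p2 -> (p2 & p3)), u
5. p2 -> (p2 & p3), u
6. p2 & p3, u
7. p3, u
Accessibility: uRu
The negation has an open branch (countermodel exists).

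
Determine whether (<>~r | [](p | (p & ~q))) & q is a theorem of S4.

No, not valid

Tableau for the negation ~((<>~r | [](p | (p & ~q))) & q):
1. ~((<>~r | [](p | (p & ~q))) & q), w0
2. ~q, w0
Accessibility: w0Rw0
The negation has an open branch (countermodel exists).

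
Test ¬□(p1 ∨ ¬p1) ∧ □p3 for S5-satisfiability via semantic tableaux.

Unsatisfiable

1. ¬□(p1 ∨ ¬p1) ∧ □p3, 0
2. ¬□(p1 ∨ ¬p1), 0
3. □p3, 0
4. p3, 0
5. ¬(p1 ∨ ¬p1), 1
6. ¬p1, 1
7. p1, 1
Accessibility: 0R0, 0R1, 1R0, 1R1
Branch closes: p1 and ¬p1 both at 1.
Every branch closes; the branch above is one of them.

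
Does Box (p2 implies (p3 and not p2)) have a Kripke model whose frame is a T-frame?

1. Box (p2 implies (p3 and not p2)), 0
2. p2 implies (p3 and not p2), 0   [Box-rule on 1 via 0R0]
3. p3 and not p2, 0   [implies-rule on 2 (branches; this branch)]
4. p3, 0   [and-rule on 3]
5. not p2, 0   [and-rule on 3]
Accessibility: 0R0

Satisfiable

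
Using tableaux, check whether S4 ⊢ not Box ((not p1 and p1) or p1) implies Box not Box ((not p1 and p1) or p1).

No, not valid

Tableau for the negation not (not Box ((not p1 and p1) or p1) implies Box not Box ((not p1 and p1) or p1)):
1. not (not Box ((not p1 and p1) or p1) implies Box not Box ((not p1 and p1) or p1)), w0
2. not Box ((not p1 and p1) or p1), w0
3. not Box not Box ((not p1 and p1) or p1), w0
4. not ((not p1 and p1) or p1), w1
5. not (not p1 and p1), w1
6. not p1, w1
7. Box ((not p1 and p1) or p1), w2
8. (not p1 and p1) or p1, w2
9. p1, w2
Accessibility: w0Rw0, w0Rw1, w0Rw2, w1Rw1, w2Rw2
The negation has an open branch (countermodel exists).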